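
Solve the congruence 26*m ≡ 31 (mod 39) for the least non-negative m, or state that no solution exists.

gcd(26, 39) = 13, and 13 does not divide 31.
So the congruence has no solution.

no solution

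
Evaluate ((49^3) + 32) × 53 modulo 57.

39

(49)^3 ≡ 1 (mod 57)
1 + 32 = 33
33 × 53 = 1749 ≡ 39 (mod 57)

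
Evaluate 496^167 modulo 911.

Using repeated squaring:
496^1 ≡ 496 (mod 911)
496^2 ≡ 496^2 = 246016 ≡ 46 (mod 911)
496^4 ≡ 46^2 = 2116 ≡ 294 (mod 911)
496^8 ≡ 294^2 = 86436 ≡ 802 (mod 911)
496^16 ≡ 802^2 = 643204 ≡ 38 (mod 911)
496^32 ≡ 38^2 = 1444 ≡ 533 (mod 911)
496^64 ≡ 533^2 = 284089 ≡ 768 (mod 911)
496^128 ≡ 768^2 = 589824 ≡ 407 (mod 911)
496^167 = 496^128 × 496^32 × 496^4 × 496^2 × 496^1 ≡ 407 × 533 × 294 × 46 × 496 (mod 911).
Accumulate the product:
407 × 533 = 216931 ≡ 113
113 × 294 = 33222 ≡ 426
426 × 46 = 19596 ≡ 465
465 × 496 = 230640 ≡ 157

157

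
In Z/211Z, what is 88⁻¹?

12

Run the extended Euclidean algorithm:
211 = 2×88 + 35
88 = 2×35 + 18
35 = 1×18 + 17
18 = 1×17 + 1
17 = 17×1 + 0
gcd(88, 211) = 1, so the inverse exists.
Back-substitute for 1:
1 = 1×18 − 1×17
  = −1×35 + 2×18
  = 2×88 − 5×35
  = −5×211 + 12×88
So 88⁻¹ ≡ 12 (mod 211).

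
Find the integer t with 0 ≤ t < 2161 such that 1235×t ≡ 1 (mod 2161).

Apply the Euclidean algorithm and back-substitute:
2161 = 1*1235 + 926
1235 = 1*926 + 309
926 = 2*309 + 308
309 = 1*308 + 1
308 = 308*1 + 0
gcd(1235, 2161) = 1, so the inverse exists.
Back-substitute for 1:
1 = 1*309 − 1*308
  = −1*926 + 3*309
  = 3*1235 − 4*926
  = −4*2161 + 7*1235
So 1235⁻¹ ≡ 7 (mod 2161).

7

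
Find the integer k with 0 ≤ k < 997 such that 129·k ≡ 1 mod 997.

456

997 = 7×129 + 94
129 = 1×94 + 35
94 = 2×35 + 24
35 = 1×24 + 11
24 = 2×11 + 2
11 = 5×2 + 1
2 = 2×1 + 0
gcd(129, 997) = 1, so the inverse exists.
Back-substitute for 1:
1 = 1×11 − 5×2
  = −5×24 + 11×11
  = 11×35 − 16×24
  = −16×94 + 43×35
  = 43×129 − 59×94
  = −59×997 + 456×129
So 129⁻¹ ≡ 456 (mod 997).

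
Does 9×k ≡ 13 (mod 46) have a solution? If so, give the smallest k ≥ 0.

27

gcd(9, 46) = 1, so a unique solution mod 46 exists.
9⁻¹ ≡ 41 (mod 46).
k ≡ 41×13 ≡ 27 (mod 46).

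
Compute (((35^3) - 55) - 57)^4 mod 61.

(35)^3 ≡ 53 (mod 61)
53 - 55 = -2 ≡ 59 (mod 61)
59 - 57 = 2
(2)^4 ≡ 16 (mod 61)

16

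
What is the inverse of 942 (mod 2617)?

864

Run the extended Euclidean algorithm:
2617 = 2×942 + 733
942 = 1×733 + 209
733 = 3×209 + 106
209 = 1×106 + 103
106 = 1×103 + 3
103 = 34×3 + 1
3 = 3×1 + 0
gcd(942, 2617) = 1, so the inverse exists.
Back-substitute for 1:
1 = 1×103 − 34×3
  = −34×106 + 35×103
  = 35×209 − 69×106
  = −69×733 + 242×209
  = 242×942 − 311×733
  = −311×2617 + 864×942
So 942⁻¹ ≡ 864 (mod 2617).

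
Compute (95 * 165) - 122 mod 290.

183

95 * 165 = 15675 ≡ 15 (mod 290)
15 - 122 = -107 ≡ 183 (mod 290)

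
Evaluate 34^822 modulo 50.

Using repeated squaring:
822 in binary is 1100110110, i.e. 822 = 512 + 256 + 32 + 16 + 4 + 2.
34^1 ≡ 34 (mod 50)
34^2 ≡ 34^2 = 1156 ≡ 6 (mod 50)
34^4 ≡ 6^2 = 36 (mod 50)
34^8 ≡ 36^2 = 1296 ≡ 46 (mod 50)
34^16 ≡ 46^2 = 2116 ≡ 16 (mod 50)
34^32 ≡ 16^2 = 256 ≡ 6 (mod 50)
34^64 ≡ 6^2 = 36 (mod 50)
34^128 ≡ 36^2 = 1296 ≡ 46 (mod 50)
34^256 ≡ 46^2 = 2116 ≡ 16 (mod 50)
34^512 ≡ 16^2 = 256 ≡ 6 (mod 50)
34^822 = 34^512 · 34^256 · 34^32 · 34^16 · 34^4 · 34^2 ≡ 6 · 16 · 6 · 16 · 36 · 6 (mod 50).
Accumulate the product:
6 · 16 = 96 ≡ 46
46 · 6 = 276 ≡ 26
26 · 16 = 416 ≡ 16
16 · 36 = 576 ≡ 26
26 · 6 = 156 ≡ 6

6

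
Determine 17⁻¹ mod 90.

53

90 = 5·17 + 5
17 = 3·5 + 2
5 = 2·2 + 1
2 = 2·1 + 0
gcd(17, 90) = 1, so the inverse exists.
Back-substitute for 1:
1 = 1·5 − 2·2
  = −2·17 + 7·5
  = 7·90 − 37·17
So 17⁻¹ ≡ −37 ≡ 53 (mod 90).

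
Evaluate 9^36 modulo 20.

1

By square-and-multiply:
9^1 ≡ 9 (mod 20)
9^2 ≡ 9^2 = 81 ≡ 1 (mod 20)
9^4 ≡ 1^2 = 1 (mod 20)
9^8 ≡ 1^2 = 1 (mod 20)
9^16 ≡ 1^2 = 1 (mod 20)
9^32 ≡ 1^2 = 1 (mod 20)
9^36 = 9^32 × 9^4 ≡ 1 × 1 (mod 20).
1 × 1 = 1 ≡ 1 (mod 20).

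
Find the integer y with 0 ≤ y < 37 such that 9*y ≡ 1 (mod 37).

33

37 = 4×9 + 1
9 = 9×1 + 0
gcd(9, 37) = 1, so the inverse exists.
Bézout: 1 = 1×37 − 4×9.
So 9⁻¹ ≡ −4 ≡ 33 (mod 37).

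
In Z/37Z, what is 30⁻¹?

Apply the Euclidean algorithm and back-substitute:
37 = 1·30 + 7
30 = 4·7 + 2
7 = 3·2 + 1
2 = 2·1 + 0
gcd(30, 37) = 1, so the inverse exists.
Back-substitute for 1:
1 = 1·7 − 3·2
  = −3·30 + 13·7
  = 13·37 − 16·30
So 30⁻¹ ≡ −16 ≡ 21 (mod 37).

21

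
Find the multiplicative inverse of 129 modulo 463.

Run the extended Euclidean algorithm:
463 = 3×129 + 76
129 = 1×76 + 53
76 = 1×53 + 23
53 = 2×23 + 7
23 = 3×7 + 2
7 = 3×2 + 1
2 = 2×1 + 0
gcd(129, 463) = 1, so the inverse exists.
Back-substitute for 1:
1 = 1×7 − 3×2
  = −3×23 + 10×7
  = 10×53 − 23×23
  = −23×76 + 33×53
  = 33×129 − 56×76
  = −56×463 + 201×129
So 129⁻¹ ≡ 201 (mod 463).

201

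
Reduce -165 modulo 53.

-165 = -4×53 + 47, so -165 ≡ 47 (mod 53).

47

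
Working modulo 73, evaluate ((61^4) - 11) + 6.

(61)^4 ≡ 4 (mod 73)
4 - 11 = -7 ≡ 66 (mod 73)
66 + 6 = 72

72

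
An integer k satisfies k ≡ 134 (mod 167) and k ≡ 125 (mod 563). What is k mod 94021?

167⁻¹ mod 563: 167·118 ≡ 1 (mod 563), so 167⁻¹ ≡ 118.
k = 134 + 167·((125 − 134)·118 mod 563) = 134 + 167·64 = 10822.
Check: 10822 mod 167 = 134, 10822 mod 563 = 125. ✓

10822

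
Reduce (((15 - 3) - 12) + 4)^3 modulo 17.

15 - 3 = 12
12 - 12 = 0
0 + 4 = 4
(4)^3 ≡ 13 (mod 17)

13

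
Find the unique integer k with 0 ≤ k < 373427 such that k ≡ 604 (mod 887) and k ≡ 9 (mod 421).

320811

887⁻¹ mod 421: 887×131 ≡ 1 (mod 421), so 887⁻¹ ≡ 131.
k = 604 + 887×((9 − 604)×131 mod 421) = 604 + 887×361 = 320811.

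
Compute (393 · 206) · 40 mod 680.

393 · 206 = 80958 ≡ 38 (mod 680)
38 · 40 = 1520 ≡ 160 (mod 680)

160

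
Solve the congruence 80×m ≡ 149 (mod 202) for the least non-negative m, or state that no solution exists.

no solution

gcd(80, 202) = 2, and 2 does not divide 149.
So the congruence has no solution.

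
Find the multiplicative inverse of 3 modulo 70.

By the extended Euclidean algorithm:
70 = 23*3 + 1
3 = 3*1 + 0
gcd(3, 70) = 1, so the inverse exists.
Bézout: 1 = 1*70 − 23*3.
So 3⁻¹ ≡ −23 ≡ 47 (mod 70).

47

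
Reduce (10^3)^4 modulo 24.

16

(10)^3 ≡ 16 (mod 24)
(16)^4 ≡ 16 (mod 24)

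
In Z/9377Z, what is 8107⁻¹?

982

Run the extended Euclidean algorithm:
9377 = 1·8107 + 1270
8107 = 6·1270 + 487
1270 = 2·487 + 296
487 = 1·296 + 191
296 = 1·191 + 105
191 = 1·105 + 86
105 = 1·86 + 19
86 = 4·19 + 10
19 = 1·10 + 9
10 = 1·9 + 1
9 = 9·1 + 0
gcd(8107, 9377) = 1, so the inverse exists.
Bézout: 1 = −849·9377 + 982·8107.
So 8107⁻¹ ≡ 982 (mod 9377).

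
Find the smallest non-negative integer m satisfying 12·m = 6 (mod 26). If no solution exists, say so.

7

gcd(12, 26) = 2, and 2 | 6, so solutions exist.
Divide through by 2: 6·m ≡ 3 mod 13.
6⁻¹ ≡ 11 (mod 13).
m ≡ 11·3 ≡ 7 (mod 13).
The smallest non-negative solution is m = 7.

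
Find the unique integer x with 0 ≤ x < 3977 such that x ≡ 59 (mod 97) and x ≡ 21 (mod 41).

3260

97⁻¹ mod 41: 97*11 ≡ 1 (mod 41), so 97⁻¹ ≡ 11.
x = 59 + 97*((21 − 59)*11 mod 41) = 59 + 97*33 = 3260.
Check: 3260 mod 97 = 59, 3260 mod 41 = 21. ✓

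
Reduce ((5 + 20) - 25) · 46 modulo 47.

0

5 + 20 = 25
25 - 25 = 0
0 · 46 = 0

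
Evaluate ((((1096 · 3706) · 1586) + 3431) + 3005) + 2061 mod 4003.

1096 · 3706 = 4061776 ≡ 2734 (mod 4003)
2734 · 1586 = 4336124 ≡ 875 (mod 4003)
875 + 3431 = 4306 ≡ 303 (mod 4003)
303 + 3005 = 3308
3308 + 2061 = 5369 ≡ 1366 (mod 4003)

1366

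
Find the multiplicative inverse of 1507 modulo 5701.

5701 = 3*1507 + 1180
1507 = 1*1180 + 327
1180 = 3*327 + 199
327 = 1*199 + 128
199 = 1*128 + 71
128 = 1*71 + 57
71 = 1*57 + 14
57 = 4*14 + 1
14 = 14*1 + 0
gcd(1507, 5701) = 1, so the inverse exists.
Back-substitute for 1:
1 = 1*57 − 4*14
  = −4*71 + 5*57
  = 5*128 − 9*71
  = −9*199 + 14*128
  = 14*327 − 23*199
  = −23*1180 + 83*327
  = 83*1507 − 106*1180
  = −106*5701 + 401*1507
So 1507⁻¹ ≡ 401 (mod 5701).

401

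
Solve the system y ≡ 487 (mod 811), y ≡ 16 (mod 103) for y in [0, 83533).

811⁻¹ mod 103: 811·95 ≡ 1 (mod 103), so 811⁻¹ ≡ 95.
y = 487 + 811·((16 − 487)·95 mod 103) = 487 + 811·60 = 49147.
Check: 49147 mod 811 = 487, 49147 mod 103 = 16. ✓

49147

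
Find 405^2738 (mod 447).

Compute successive squares:
405^1 ≡ 405 (mod 447)
405^2 ≡ 405^2 = 164025 ≡ 423 (mod 447)
405^4 ≡ 423^2 = 178929 ≡ 129 (mod 447)
405^8 ≡ 129^2 = 16641 ≡ 102 (mod 447)
405^16 ≡ 102^2 = 10404 ≡ 123 (mod 447)
405^32 ≡ 123^2 = 15129 ≡ 378 (mod 447)
405^64 ≡ 378^2 = 142884 ≡ 291 (mod 447)
405^128 ≡ 291^2 = 84681 ≡ 198 (mod 447)
405^256 ≡ 198^2 = 39204 ≡ 315 (mod 447)
405^512 ≡ 315^2 = 99225 ≡ 438 (mod 447)
405^1024 ≡ 438^2 = 191844 ≡ 81 (mod 447)
405^2048 ≡ 81^2 = 6561 ≡ 303 (mod 447)
405^2738 = 405^2048 × 405^512 × 405^128 × 405^32 × 405^16 × 405^2 ≡ 303 × 438 × 198 × 378 × 123 × 423 (mod 447).
Accumulate the product:
303 × 438 = 132714 ≡ 402
402 × 198 = 79596 ≡ 30
30 × 378 = 11340 ≡ 165
165 × 123 = 20295 ≡ 180
180 × 423 = 76140 ≡ 150

150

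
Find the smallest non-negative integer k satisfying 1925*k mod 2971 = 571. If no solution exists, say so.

gcd(1925, 2971) = 1, so a unique solution mod 2971 exists.
1925⁻¹ ≡ 338 (mod 2971).
k ≡ 338*571 ≡ 2854 (mod 2971).

2854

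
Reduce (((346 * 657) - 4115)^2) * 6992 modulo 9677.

6981

346 * 657 = 227322 ≡ 4751 (mod 9677)
4751 - 4115 = 636
(636)^2 ≡ 7739 (mod 9677)
7739 * 6992 = 54111088 ≡ 6981 (mod 9677)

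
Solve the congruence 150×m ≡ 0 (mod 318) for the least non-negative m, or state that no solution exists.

gcd(150, 318) = 6, and 6 | 0, so solutions exist.
Divide through by 6: 25×m ≡ 0 (mod 53).
25⁻¹ ≡ 17 (mod 53).
m ≡ 17×0 ≡ 0 (mod 53).
The smallest non-negative solution is m = 0.

0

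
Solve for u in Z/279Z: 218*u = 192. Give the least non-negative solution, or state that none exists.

gcd(218, 279) = 1, so a unique solution mod 279 exists.
218⁻¹ ≡ 32 (mod 279).
u ≡ 32*192 ≡ 6 (mod 279).

6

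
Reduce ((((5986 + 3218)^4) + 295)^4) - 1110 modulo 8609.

7887

5986 + 3218 = 9204 ≡ 595 (mod 8609)
(595)^4 ≡ 4575 (mod 8609)
4575 + 295 = 4870
(4870)^4 ≡ 388 (mod 8609)
388 - 1110 = -722 ≡ 7887 (mod 8609)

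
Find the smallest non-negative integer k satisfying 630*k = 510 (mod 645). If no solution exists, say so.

gcd(630, 645) = 15, and 15 | 510, so solutions exist.
Divide through by 15: 42*k ≡ 34 mod 43.
42⁻¹ ≡ 42 (mod 43).
k ≡ 42*34 ≡ 9 (mod 43).
The smallest non-negative solution is k = 9.

9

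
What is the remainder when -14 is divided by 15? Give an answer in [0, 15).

-14 = -1·15 + 1, so -14 ≡ 1 (mod 15).

1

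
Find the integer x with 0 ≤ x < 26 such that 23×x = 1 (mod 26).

17

26 = 1×23 + 3
23 = 7×3 + 2
3 = 1×2 + 1
2 = 2×1 + 0
gcd(23, 26) = 1, so the inverse exists.
Back-substitute for 1:
1 = 1×3 − 1×2
  = −1×23 + 8×3
  = 8×26 − 9×23
So 23⁻¹ ≡ −9 ≡ 17 (mod 26).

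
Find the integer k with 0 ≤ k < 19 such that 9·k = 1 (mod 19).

17

Run the extended Euclidean algorithm:
19 = 2·9 + 1
9 = 9·1 + 0
gcd(9, 19) = 1, so the inverse exists.
Bézout: 1 = 1·19 − 2·9.
So 9⁻¹ ≡ −2 ≡ 17 (mod 19).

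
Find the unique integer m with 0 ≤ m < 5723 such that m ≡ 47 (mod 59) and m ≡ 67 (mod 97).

59⁻¹ mod 97: 59·74 ≡ 1 (mod 97), so 59⁻¹ ≡ 74.
m = 47 + 59·((67 − 47)·74 mod 97) = 47 + 59·25 = 1522.

1522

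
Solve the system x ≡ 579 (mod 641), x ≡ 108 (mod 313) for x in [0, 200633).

641⁻¹ mod 313: 641*167 ≡ 1 (mod 313), so 641⁻¹ ≡ 167.
x = 579 + 641*((108 − 579)*167 mod 313) = 579 + 641*219 = 140958.

140958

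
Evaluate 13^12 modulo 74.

47

Compute successive squares:
13^1 ≡ 13 (mod 74)
13^2 ≡ 13^2 = 169 ≡ 21 (mod 74)
13^4 ≡ 21^2 = 441 ≡ 71 (mod 74)
13^8 ≡ 71^2 = 5041 ≡ 9 (mod 74)
13^12 = 13^8 · 13^4 ≡ 9 · 71 (mod 74).
9 · 71 = 639 ≡ 47 (mod 74).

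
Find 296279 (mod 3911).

2954

296279 = 75×3911 + 2954, so 296279 ≡ 2954 (mod 3911).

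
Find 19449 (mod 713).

19449 = 27·713 + 198, so 19449 ≡ 198 (mod 713).

198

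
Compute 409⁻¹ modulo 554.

149

Run the extended Euclidean algorithm:
554 = 1×409 + 145
409 = 2×145 + 119
145 = 1×119 + 26
119 = 4×26 + 15
26 = 1×15 + 11
15 = 1×11 + 4
11 = 2×4 + 3
4 = 1×3 + 1
3 = 3×1 + 0
gcd(409, 554) = 1, so the inverse exists.
Bézout: 1 = −110×554 + 149×409.
So 409⁻¹ ≡ 149 (mod 554).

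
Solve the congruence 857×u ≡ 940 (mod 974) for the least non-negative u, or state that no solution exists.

gcd(857, 974) = 1, so a unique solution mod 974 exists.
857⁻¹ ≡ 641 (mod 974).
u ≡ 641×940 ≡ 608 (mod 974).

608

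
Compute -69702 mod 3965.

1668

-69702 = -18·3965 + 1668, so -69702 ≡ 1668 (mod 3965).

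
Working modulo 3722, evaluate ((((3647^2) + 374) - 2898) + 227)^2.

2634

(3647)^2 ≡ 1903 (mod 3722)
1903 + 374 = 2277
2277 - 2898 = -621 ≡ 3101 (mod 3722)
3101 + 227 = 3328
(3328)^2 ≡ 2634 (mod 3722)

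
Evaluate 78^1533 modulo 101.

92

78^1 ≡ 78 (mod 101)
78^2 ≡ 78^2 = 6084 ≡ 24 (mod 101)
78^4 ≡ 24^2 = 576 ≡ 71 (mod 101)
78^8 ≡ 71^2 = 5041 ≡ 92 (mod 101)
78^16 ≡ 92^2 = 8464 ≡ 81 (mod 101)
78^32 ≡ 81^2 = 6561 ≡ 97 (mod 101)
78^64 ≡ 97^2 = 9409 ≡ 16 (mod 101)
78^128 ≡ 16^2 = 256 ≡ 54 (mod 101)
78^256 ≡ 54^2 = 2916 ≡ 88 (mod 101)
78^512 ≡ 88^2 = 7744 ≡ 68 (mod 101)
78^1024 ≡ 68^2 = 4624 ≡ 79 (mod 101)
78^1533 = 78^1024 · 78^256 · 78^128 · 78^64 · 78^32 · 78^16 · 78^8 · 78^4 · 78^1 ≡ 79 · 88 · 54 · 16 · 97 · 81 · 92 · 71 · 78 (mod 101).
Accumulate the product:
79 · 88 = 6952 ≡ 84
84 · 54 = 4536 ≡ 92
92 · 16 = 1472 ≡ 58
58 · 97 = 5626 ≡ 71
71 · 81 = 5751 ≡ 95
95 · 92 = 8740 ≡ 54
54 · 71 = 3834 ≡ 97
97 · 78 = 7566 ≡ 92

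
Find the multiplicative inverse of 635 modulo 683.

By the extended Euclidean algorithm:
683 = 1×635 + 48
635 = 13×48 + 11
48 = 4×11 + 4
11 = 2×4 + 3
4 = 1×3 + 1
3 = 3×1 + 0
gcd(635, 683) = 1, so the inverse exists.
Back-substitute for 1:
1 = 1×4 − 1×3
  = −1×11 + 3×4
  = 3×48 − 13×11
  = −13×635 + 172×48
  = 172×683 − 185×635
So 635⁻¹ ≡ −185 ≡ 498 (mod 683).

498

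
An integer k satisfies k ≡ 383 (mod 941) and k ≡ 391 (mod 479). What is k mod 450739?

941⁻¹ mod 479: 941×169 ≡ 1 (mod 479), so 941⁻¹ ≡ 169.
k = 383 + 941×((391 − 383)×169 mod 479) = 383 + 941×394 = 371137.
Check: 371137 mod 941 = 383, 371137 mod 479 = 391. ✓

371137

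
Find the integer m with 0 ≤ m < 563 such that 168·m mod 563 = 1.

563 = 3*168 + 59
168 = 2*59 + 50
59 = 1*50 + 9
50 = 5*9 + 5
9 = 1*5 + 4
5 = 1*4 + 1
4 = 4*1 + 0
gcd(168, 563) = 1, so the inverse exists.
Back-substitute for 1:
1 = 1*5 − 1*4
  = −1*9 + 2*5
  = 2*50 − 11*9
  = −11*59 + 13*50
  = 13*168 − 37*59
  = −37*563 + 124*168
So 168⁻¹ ≡ 124 (mod 563).

124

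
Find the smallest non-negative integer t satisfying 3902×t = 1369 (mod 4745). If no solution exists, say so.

4552

gcd(3902, 4745) = 1, so a unique solution mod 4745 exists.
3902⁻¹ ≡ 3608 (mod 4745).
t ≡ 3608×1369 ≡ 4552 (mod 4745).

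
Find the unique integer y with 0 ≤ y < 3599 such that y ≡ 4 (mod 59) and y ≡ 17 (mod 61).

1420

59⁻¹ mod 61: 59×30 ≡ 1 (mod 61), so 59⁻¹ ≡ 30.
y = 4 + 59×((17 − 4)×30 mod 61) = 4 + 59×24 = 1420.
Check: 1420 mod 59 = 4, 1420 mod 61 = 17. ✓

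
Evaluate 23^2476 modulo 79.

Compute successive squares:
2476 in binary is 100110101100, i.e. 2476 = 2048 + 256 + 128 + 32 + 8 + 4.
23^1 ≡ 23 (mod 79)
23^2 ≡ 23^2 = 529 ≡ 55 (mod 79)
23^4 ≡ 55^2 = 3025 ≡ 23 (mod 79)
23^8 ≡ 23^2 = 529 ≡ 55 (mod 79)
23^16 ≡ 55^2 = 3025 ≡ 23 (mod 79)
23^32 ≡ 23^2 = 529 ≡ 55 (mod 79)
23^64 ≡ 55^2 = 3025 ≡ 23 (mod 79)
23^128 ≡ 23^2 = 529 ≡ 55 (mod 79)
23^256 ≡ 55^2 = 3025 ≡ 23 (mod 79)
23^512 ≡ 23^2 = 529 ≡ 55 (mod 79)
23^1024 ≡ 55^2 = 3025 ≡ 23 (mod 79)
23^2048 ≡ 23^2 = 529 ≡ 55 (mod 79)
23^2476 = 23^2048 × 23^256 × 23^128 × 23^32 × 23^8 × 23^4 ≡ 55 × 23 × 55 × 55 × 55 × 23 (mod 79).
Accumulate the product:
55 × 23 = 1265 ≡ 1
1 × 55 = 55
55 × 55 = 3025 ≡ 23
23 × 55 = 1265 ≡ 1
1 × 23 = 23

23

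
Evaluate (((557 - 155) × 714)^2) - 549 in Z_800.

235

557 - 155 = 402
402 × 714 = 287028 ≡ 628 (mod 800)
(628)^2 ≡ 784 (mod 800)
784 - 549 = 235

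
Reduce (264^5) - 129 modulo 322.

175

(264)^5 ≡ 304 (mod 322)
304 - 129 = 175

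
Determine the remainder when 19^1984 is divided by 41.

18

Compute successive squares:
1984 in binary is 11111000000, i.e. 1984 = 1024 + 512 + 256 + 128 + 64.
19^1 ≡ 19 (mod 41)
19^2 ≡ 19^2 = 361 ≡ 33 (mod 41)
19^4 ≡ 33^2 = 1089 ≡ 23 (mod 41)
19^8 ≡ 23^2 = 529 ≡ 37 (mod 41)
19^16 ≡ 37^2 = 1369 ≡ 16 (mod 41)
19^32 ≡ 16^2 = 256 ≡ 10 (mod 41)
19^64 ≡ 10^2 = 100 ≡ 18 (mod 41)
19^128 ≡ 18^2 = 324 ≡ 37 (mod 41)
19^256 ≡ 37^2 = 1369 ≡ 16 (mod 41)
19^512 ≡ 16^2 = 256 ≡ 10 (mod 41)
19^1024 ≡ 10^2 = 100 ≡ 18 (mod 41)
19^1984 = 19^1024 * 19^512 * 19^256 * 19^128 * 19^64 ≡ 18 * 10 * 16 * 37 * 18 (mod 41).
Accumulate the product:
18 * 10 = 180 ≡ 16
16 * 16 = 256 ≡ 10
10 * 37 = 370 ≡ 1
1 * 18 = 18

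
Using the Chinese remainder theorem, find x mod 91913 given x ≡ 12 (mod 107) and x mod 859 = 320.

34680

107⁻¹ mod 859: 107*570 ≡ 1 (mod 859), so 107⁻¹ ≡ 570.
x = 12 + 107*((320 − 12)*570 mod 859) = 12 + 107*324 = 34680.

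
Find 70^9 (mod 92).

Compute successive squares:
9 in binary is 1001, i.e. 9 = 8 + 1.
70^1 ≡ 70 (mod 92)
70^2 ≡ 70^2 = 4900 ≡ 24 (mod 92)
70^4 ≡ 24^2 = 576 ≡ 24 (mod 92)
70^8 ≡ 24^2 = 576 ≡ 24 (mod 92)
70^9 = 70^8 · 70^1 ≡ 24 · 70 (mod 92).
24 · 70 = 1680 ≡ 24 (mod 92).

24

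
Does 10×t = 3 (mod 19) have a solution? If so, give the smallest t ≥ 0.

6

gcd(10, 19) = 1, so a unique solution mod 19 exists.
10⁻¹ ≡ 2 (mod 19).
t ≡ 2×3 ≡ 6 (mod 19).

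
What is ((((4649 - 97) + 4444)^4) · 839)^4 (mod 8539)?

4649 - 97 = 4552
4552 + 4444 = 8996 ≡ 457 (mod 8539)
(457)^4 ≡ 1142 (mod 8539)
1142 · 839 = 958138 ≡ 1770 (mod 8539)
(1770)^4 ≡ 5286 (mod 8539)

5286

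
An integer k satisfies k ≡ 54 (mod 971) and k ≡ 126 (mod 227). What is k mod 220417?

971⁻¹ mod 227: 971*209 ≡ 1 (mod 227), so 971⁻¹ ≡ 209.
k = 54 + 971*((126 − 54)*209 mod 227) = 54 + 971*66 = 64140.

64140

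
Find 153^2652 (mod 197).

Using repeated squaring:
153^1 ≡ 153 (mod 197)
153^2 ≡ 153^2 = 23409 ≡ 163 (mod 197)
153^4 ≡ 163^2 = 26569 ≡ 171 (mod 197)
153^8 ≡ 171^2 = 29241 ≡ 85 (mod 197)
153^16 ≡ 85^2 = 7225 ≡ 133 (mod 197)
153^32 ≡ 133^2 = 17689 ≡ 156 (mod 197)
153^64 ≡ 156^2 = 24336 ≡ 105 (mod 197)
153^128 ≡ 105^2 = 11025 ≡ 190 (mod 197)
153^256 ≡ 190^2 = 36100 ≡ 49 (mod 197)
153^512 ≡ 49^2 = 2401 ≡ 37 (mod 197)
153^1024 ≡ 37^2 = 1369 ≡ 187 (mod 197)
153^2048 ≡ 187^2 = 34969 ≡ 100 (mod 197)
153^2652 = 153^2048 × 153^512 × 153^64 × 153^16 × 153^8 × 153^4 ≡ 100 × 37 × 105 × 133 × 85 × 171 (mod 197).
Accumulate the product:
100 × 37 = 3700 ≡ 154
154 × 105 = 16170 ≡ 16
16 × 133 = 2128 ≡ 158
158 × 85 = 13430 ≡ 34
34 × 171 = 5814 ≡ 101

101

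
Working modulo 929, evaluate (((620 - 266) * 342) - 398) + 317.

620 - 266 = 354
354 * 342 = 121068 ≡ 298 (mod 929)
298 - 398 = -100 ≡ 829 (mod 929)
829 + 317 = 1146 ≡ 217 (mod 929)

217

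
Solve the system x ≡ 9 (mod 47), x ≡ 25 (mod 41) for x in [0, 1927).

47⁻¹ mod 41: 47·7 ≡ 1 (mod 41), so 47⁻¹ ≡ 7.
x = 9 + 47·((25 − 9)·7 mod 41) = 9 + 47·30 = 1419.
Check: 1419 mod 47 = 9, 1419 mod 41 = 25. ✓

1419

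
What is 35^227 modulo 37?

24

35^1 ≡ 35 (mod 37)
35^2 ≡ 35^2 = 1225 ≡ 4 (mod 37)
35^4 ≡ 4^2 = 16 (mod 37)
35^8 ≡ 16^2 = 256 ≡ 34 (mod 37)
35^16 ≡ 34^2 = 1156 ≡ 9 (mod 37)
35^32 ≡ 9^2 = 81 ≡ 7 (mod 37)
35^64 ≡ 7^2 = 49 ≡ 12 (mod 37)
35^128 ≡ 12^2 = 144 ≡ 33 (mod 37)
35^227 = 35^128 * 35^64 * 35^32 * 35^2 * 35^1 ≡ 33 * 12 * 7 * 4 * 35 (mod 37).
Accumulate the product:
33 * 12 = 396 ≡ 26
26 * 7 = 182 ≡ 34
34 * 4 = 136 ≡ 25
25 * 35 = 875 ≡ 24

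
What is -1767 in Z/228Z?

-1767 = -8·228 + 57, so -1767 ≡ 57 (mod 228).

57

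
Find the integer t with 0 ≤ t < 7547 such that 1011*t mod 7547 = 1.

Run the extended Euclidean algorithm:
7547 = 7×1011 + 470
1011 = 2×470 + 71
470 = 6×71 + 44
71 = 1×44 + 27
44 = 1×27 + 17
27 = 1×17 + 10
17 = 1×10 + 7
10 = 1×7 + 3
7 = 2×3 + 1
3 = 3×1 + 0
gcd(1011, 7547) = 1, so the inverse exists.
Bézout: 1 = 299×7547 − 2232×1011.
So 1011⁻¹ ≡ −2232 ≡ 5315 (mod 7547).

5315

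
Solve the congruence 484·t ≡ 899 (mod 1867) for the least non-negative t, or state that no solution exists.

gcd(484, 1867) = 1, so a unique solution mod 1867 exists.
484⁻¹ ≡ 1840 (mod 1867).
t ≡ 1840·899 ≡ 1865 (mod 1867).

1865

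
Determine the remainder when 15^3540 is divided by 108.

81

3540 in binary is 110111010100, i.e. 3540 = 2048 + 1024 + 256 + 128 + 64 + 16 + 4.
15^1 ≡ 15 (mod 108)
15^2 ≡ 15^2 = 225 ≡ 9 (mod 108)
15^4 ≡ 9^2 = 81 (mod 108)
15^8 ≡ 81^2 = 6561 ≡ 81 (mod 108)
15^16 ≡ 81^2 = 6561 ≡ 81 (mod 108)
15^32 ≡ 81^2 = 6561 ≡ 81 (mod 108)
15^64 ≡ 81^2 = 6561 ≡ 81 (mod 108)
15^128 ≡ 81^2 = 6561 ≡ 81 (mod 108)
15^256 ≡ 81^2 = 6561 ≡ 81 (mod 108)
15^512 ≡ 81^2 = 6561 ≡ 81 (mod 108)
15^1024 ≡ 81^2 = 6561 ≡ 81 (mod 108)
15^2048 ≡ 81^2 = 6561 ≡ 81 (mod 108)
15^3540 = 15^2048 · 15^1024 · 15^256 · 15^128 · 15^64 · 15^16 · 15^4 ≡ 81 · 81 · 81 · 81 · 81 · 81 · 81 (mod 108).
Accumulate the product:
81 · 81 = 6561 ≡ 81
81 · 81 = 6561 ≡ 81
81 · 81 = 6561 ≡ 81
81 · 81 = 6561 ≡ 81
81 · 81 = 6561 ≡ 81
81 · 81 = 6561 ≡ 81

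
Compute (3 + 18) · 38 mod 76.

3 + 18 = 21
21 · 38 = 798 ≡ 38 (mod 76)

38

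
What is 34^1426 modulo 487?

Compute successive squares:
1426 in binary is 10110010010, i.e. 1426 = 1024 + 256 + 128 + 16 + 2.
34^1 ≡ 34 (mod 487)
34^2 ≡ 34^2 = 1156 ≡ 182 (mod 487)
34^4 ≡ 182^2 = 33124 ≡ 8 (mod 487)
34^8 ≡ 8^2 = 64 (mod 487)
34^16 ≡ 64^2 = 4096 ≡ 200 (mod 487)
34^32 ≡ 200^2 = 40000 ≡ 66 (mod 487)
34^64 ≡ 66^2 = 4356 ≡ 460 (mod 487)
34^128 ≡ 460^2 = 211600 ≡ 242 (mod 487)
34^256 ≡ 242^2 = 58564 ≡ 124 (mod 487)
34^512 ≡ 124^2 = 15376 ≡ 279 (mod 487)
34^1024 ≡ 279^2 = 77841 ≡ 408 (mod 487)
34^1426 = 34^1024 × 34^256 × 34^128 × 34^16 × 34^2 ≡ 408 × 124 × 242 × 200 × 182 (mod 487).
Accumulate the product:
408 × 124 = 50592 ≡ 431
431 × 242 = 104302 ≡ 84
84 × 200 = 16800 ≡ 242
242 × 182 = 44044 ≡ 214

214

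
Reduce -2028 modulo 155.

142

-2028 = -14*155 + 142, so -2028 ≡ 142 (mod 155).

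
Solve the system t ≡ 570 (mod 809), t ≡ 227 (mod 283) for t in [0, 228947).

116257

809⁻¹ mod 283: 809×191 ≡ 1 (mod 283), so 809⁻¹ ≡ 191.
t = 570 + 809×((227 − 570)×191 mod 283) = 570 + 809×143 = 116257.
Check: 116257 mod 809 = 570, 116257 mod 283 = 227. ✓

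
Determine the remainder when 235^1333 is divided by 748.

471

By square-and-multiply:
1333 in binary is 10100110101, i.e. 1333 = 1024 + 256 + 32 + 16 + 4 + 1.
235^1 ≡ 235 (mod 748)
235^2 ≡ 235^2 = 55225 ≡ 621 (mod 748)
235^4 ≡ 621^2 = 385641 ≡ 421 (mod 748)
235^8 ≡ 421^2 = 177241 ≡ 713 (mod 748)
235^16 ≡ 713^2 = 508369 ≡ 477 (mod 748)
235^32 ≡ 477^2 = 227529 ≡ 137 (mod 748)
235^64 ≡ 137^2 = 18769 ≡ 69 (mod 748)
235^128 ≡ 69^2 = 4761 ≡ 273 (mod 748)
235^256 ≡ 273^2 = 74529 ≡ 477 (mod 748)
235^512 ≡ 477^2 = 227529 ≡ 137 (mod 748)
235^1024 ≡ 137^2 = 18769 ≡ 69 (mod 748)
235^1333 = 235^1024 * 235^256 * 235^32 * 235^16 * 235^4 * 235^1 ≡ 69 * 477 * 137 * 477 * 421 * 235 (mod 748).
Accumulate the product:
69 * 477 = 32913 ≡ 1
1 * 137 = 137
137 * 477 = 65349 ≡ 273
273 * 421 = 114933 ≡ 489
489 * 235 = 114915 ≡ 471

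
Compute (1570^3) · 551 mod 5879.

(1570)^3 ≡ 97 (mod 5879)
97 · 551 = 53447 ≡ 536 (mod 5879)

536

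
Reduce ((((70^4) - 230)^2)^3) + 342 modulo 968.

918

(70)^4 ≡ 696 (mod 968)
696 - 230 = 466
(466)^2 ≡ 324 (mod 968)
(324)^3 ≡ 576 (mod 968)
576 + 342 = 918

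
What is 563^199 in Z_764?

555

199 in binary is 11000111, i.e. 199 = 128 + 64 + 4 + 2 + 1.
563^1 ≡ 563 (mod 764)
563^2 ≡ 563^2 = 316969 ≡ 673 (mod 764)
563^4 ≡ 673^2 = 452929 ≡ 641 (mod 764)
563^8 ≡ 641^2 = 410881 ≡ 613 (mod 764)
563^16 ≡ 613^2 = 375769 ≡ 645 (mod 764)
563^32 ≡ 645^2 = 416025 ≡ 409 (mod 764)
563^64 ≡ 409^2 = 167281 ≡ 729 (mod 764)
563^128 ≡ 729^2 = 531441 ≡ 461 (mod 764)
563^199 = 563^128 · 563^64 · 563^4 · 563^2 · 563^1 ≡ 461 · 729 · 641 · 673 · 563 (mod 764).
Accumulate the product:
461 · 729 = 336069 ≡ 673
673 · 641 = 431393 ≡ 497
497 · 673 = 334481 ≡ 613
613 · 563 = 345119 ≡ 555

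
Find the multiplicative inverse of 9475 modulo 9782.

Run the extended Euclidean algorithm:
9782 = 1·9475 + 307
9475 = 30·307 + 265
307 = 1·265 + 42
265 = 6·42 + 13
42 = 3·13 + 3
13 = 4·3 + 1
3 = 3·1 + 0
gcd(9475, 9782) = 1, so the inverse exists.
Back-substitute for 1:
1 = 1·13 − 4·3
  = −4·42 + 13·13
  = 13·265 − 82·42
  = −82·307 + 95·265
  = 95·9475 − 2932·307
  = −2932·9782 + 3027·9475
So 9475⁻¹ ≡ 3027 (mod 9782).

3027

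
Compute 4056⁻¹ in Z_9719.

Run the extended Euclidean algorithm:
9719 = 2·4056 + 1607
4056 = 2·1607 + 842
1607 = 1·842 + 765
842 = 1·765 + 77
765 = 9·77 + 72
77 = 1·72 + 5
72 = 14·5 + 2
5 = 2·2 + 1
2 = 2·1 + 0
gcd(4056, 9719) = 1, so the inverse exists.
Bézout: 1 = −1633·9719 + 3913·4056.
So 4056⁻¹ ≡ 3913 (mod 9719).

3913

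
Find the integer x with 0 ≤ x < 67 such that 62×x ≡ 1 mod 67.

40

Apply the Euclidean algorithm and back-substitute:
67 = 1×62 + 5
62 = 12×5 + 2
5 = 2×2 + 1
2 = 2×1 + 0
gcd(62, 67) = 1, so the inverse exists.
Back-substitute for 1:
1 = 1×5 − 2×2
  = −2×62 + 25×5
  = 25×67 − 27×62
So 62⁻¹ ≡ −27 ≡ 40 (mod 67).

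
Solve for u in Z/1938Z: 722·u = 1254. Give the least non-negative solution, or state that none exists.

gcd(722, 1938) = 38, and 38 | 1254, so solutions exist.
Divide through by 38: 19·u ≡ 33 mod 51.
19⁻¹ ≡ 43 (mod 51).
u ≡ 43·33 ≡ 42 (mod 51).
The smallest non-negative solution is u = 42.

42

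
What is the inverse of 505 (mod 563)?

By the extended Euclidean algorithm:
563 = 1*505 + 58
505 = 8*58 + 41
58 = 1*41 + 17
41 = 2*17 + 7
17 = 2*7 + 3
7 = 2*3 + 1
3 = 3*1 + 0
gcd(505, 563) = 1, so the inverse exists.
Back-substitute for 1:
1 = 1*7 − 2*3
  = −2*17 + 5*7
  = 5*41 − 12*17
  = −12*58 + 17*41
  = 17*505 − 148*58
  = −148*563 + 165*505
So 505⁻¹ ≡ 165 (mod 563).

165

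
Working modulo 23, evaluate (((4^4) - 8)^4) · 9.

(4)^4 ≡ 3 (mod 23)
3 - 8 = -5 ≡ 18 (mod 23)
(18)^4 ≡ 4 (mod 23)
4 · 9 = 36 ≡ 13 (mod 23)

13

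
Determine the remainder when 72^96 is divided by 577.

96 in binary is 1100000, i.e. 96 = 64 + 32.
72^1 ≡ 72 (mod 577)
72^2 ≡ 72^2 = 5184 ≡ 568 (mod 577)
72^4 ≡ 568^2 = 322624 ≡ 81 (mod 577)
72^8 ≡ 81^2 = 6561 ≡ 214 (mod 577)
72^16 ≡ 214^2 = 45796 ≡ 213 (mod 577)
72^32 ≡ 213^2 = 45369 ≡ 363 (mod 577)
72^64 ≡ 363^2 = 131769 ≡ 213 (mod 577)
72^96 = 72^64 × 72^32 ≡ 213 × 363 (mod 577).
213 × 363 = 77319 ≡ 1 (mod 577).

1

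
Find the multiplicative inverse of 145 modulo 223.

223 = 1×145 + 78
145 = 1×78 + 67
78 = 1×67 + 11
67 = 6×11 + 1
11 = 11×1 + 0
gcd(145, 223) = 1, so the inverse exists.
Back-substitute for 1:
1 = 1×67 − 6×11
  = −6×78 + 7×67
  = 7×145 − 13×78
  = −13×223 + 20×145
So 145⁻¹ ≡ 20 (mod 223).

20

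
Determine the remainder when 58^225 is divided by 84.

64

225 in binary is 11100001, i.e. 225 = 128 + 64 + 32 + 1.
58^1 ≡ 58 (mod 84)
58^2 ≡ 58^2 = 3364 ≡ 4 (mod 84)
58^4 ≡ 4^2 = 16 (mod 84)
58^8 ≡ 16^2 = 256 ≡ 4 (mod 84)
58^16 ≡ 4^2 = 16 (mod 84)
58^32 ≡ 16^2 = 256 ≡ 4 (mod 84)
58^64 ≡ 4^2 = 16 (mod 84)
58^128 ≡ 16^2 = 256 ≡ 4 (mod 84)
58^225 = 58^128 * 58^64 * 58^32 * 58^1 ≡ 4 * 16 * 4 * 58 (mod 84).
Accumulate the product:
4 * 16 = 64
64 * 4 = 256 ≡ 4
4 * 58 = 232 ≡ 64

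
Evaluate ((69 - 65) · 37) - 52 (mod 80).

69 - 65 = 4
4 · 37 = 148 ≡ 68 (mod 80)
68 - 52 = 16

16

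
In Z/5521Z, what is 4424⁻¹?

Apply the Euclidean algorithm and back-substitute:
5521 = 1×4424 + 1097
4424 = 4×1097 + 36
1097 = 30×36 + 17
36 = 2×17 + 2
17 = 8×2 + 1
2 = 2×1 + 0
gcd(4424, 5521) = 1, so the inverse exists.
Back-substitute for 1:
1 = 1×17 − 8×2
  = −8×36 + 17×17
  = 17×1097 − 518×36
  = −518×4424 + 2089×1097
  = 2089×5521 − 2607×4424
So 4424⁻¹ ≡ −2607 ≡ 2914 (mod 5521).

2914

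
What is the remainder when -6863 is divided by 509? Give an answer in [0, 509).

263

-6863 = -14·509 + 263, so -6863 ≡ 263 (mod 509).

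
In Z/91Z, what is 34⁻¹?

83

91 = 2×34 + 23
34 = 1×23 + 11
23 = 2×11 + 1
11 = 11×1 + 0
gcd(34, 91) = 1, so the inverse exists.
Bézout: 1 = 3×91 − 8×34.
So 34⁻¹ ≡ −8 ≡ 83 (mod 91).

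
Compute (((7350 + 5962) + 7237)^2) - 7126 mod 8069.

3505

7350 + 5962 = 13312 ≡ 5243 (mod 8069)
5243 + 7237 = 12480 ≡ 4411 (mod 8069)
(4411)^2 ≡ 2562 (mod 8069)
2562 - 7126 = -4564 ≡ 3505 (mod 8069)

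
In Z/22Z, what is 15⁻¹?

22 = 1*15 + 7
15 = 2*7 + 1
7 = 7*1 + 0
gcd(15, 22) = 1, so the inverse exists.
Back-substitute for 1:
1 = 1*15 − 2*7
  = −2*22 + 3*15
So 15⁻¹ ≡ 3 (mod 22).

3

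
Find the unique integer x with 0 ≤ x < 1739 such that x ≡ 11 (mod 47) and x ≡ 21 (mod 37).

58

47⁻¹ mod 37: 47*26 ≡ 1 (mod 37), so 47⁻¹ ≡ 26.
x = 11 + 47*((21 − 11)*26 mod 37) = 11 + 47*1 = 58.
Check: 58 mod 47 = 11, 58 mod 37 = 21. ✓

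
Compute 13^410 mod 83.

By square-and-multiply:
13^1 ≡ 13 (mod 83)
13^2 ≡ 13^2 = 169 ≡ 3 (mod 83)
13^4 ≡ 3^2 = 9 (mod 83)
13^8 ≡ 9^2 = 81 (mod 83)
13^16 ≡ 81^2 = 6561 ≡ 4 (mod 83)
13^32 ≡ 4^2 = 16 (mod 83)
13^64 ≡ 16^2 = 256 ≡ 7 (mod 83)
13^128 ≡ 7^2 = 49 (mod 83)
13^256 ≡ 49^2 = 2401 ≡ 77 (mod 83)
13^410 = 13^256 · 13^128 · 13^16 · 13^8 · 13^2 ≡ 77 · 49 · 4 · 81 · 3 (mod 83).
Accumulate the product:
77 · 49 = 3773 ≡ 38
38 · 4 = 152 ≡ 69
69 · 81 = 5589 ≡ 28
28 · 3 = 84 ≡ 1

1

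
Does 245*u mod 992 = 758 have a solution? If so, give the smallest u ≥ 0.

gcd(245, 992) = 1, so a unique solution mod 992 exists.
245⁻¹ ≡ 413 (mod 992).
u ≡ 413*758 ≡ 574 (mod 992).

574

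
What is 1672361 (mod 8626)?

1672361 = 193*8626 + 7543, so 1672361 ≡ 7543 (mod 8626).

7543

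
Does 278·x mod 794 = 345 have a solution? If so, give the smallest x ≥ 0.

gcd(278, 794) = 2, and 2 does not divide 345.
So the congruence has no solution.

no solution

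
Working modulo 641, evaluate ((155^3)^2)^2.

(155)^3 ≡ 306 (mod 641)
(306)^2 ≡ 50 (mod 641)
(50)^2 ≡ 577 (mod 641)

577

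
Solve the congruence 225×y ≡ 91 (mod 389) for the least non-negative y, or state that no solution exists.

gcd(225, 389) = 1, so a unique solution mod 389 exists.
225⁻¹ ≡ 287 (mod 389).
y ≡ 287×91 ≡ 54 (mod 389).

54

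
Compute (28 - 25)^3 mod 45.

27

28 - 25 = 3
(3)^3 ≡ 27 (mod 45)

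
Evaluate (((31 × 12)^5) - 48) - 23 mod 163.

17

31 × 12 = 372 ≡ 46 (mod 163)
(46)^5 ≡ 88 (mod 163)
88 - 48 = 40
40 - 23 = 17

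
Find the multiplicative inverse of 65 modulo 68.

45

68 = 1·65 + 3
65 = 21·3 + 2
3 = 1·2 + 1
2 = 2·1 + 0
gcd(65, 68) = 1, so the inverse exists.
Bézout: 1 = 22·68 − 23·65.
So 65⁻¹ ≡ −23 ≡ 45 (mod 68).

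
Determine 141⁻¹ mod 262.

262 = 1×141 + 121
141 = 1×121 + 20
121 = 6×20 + 1
20 = 20×1 + 0
gcd(141, 262) = 1, so the inverse exists.
Back-substitute for 1:
1 = 1×121 − 6×20
  = −6×141 + 7×121
  = 7×262 − 13×141
So 141⁻¹ ≡ −13 ≡ 249 (mod 262).

249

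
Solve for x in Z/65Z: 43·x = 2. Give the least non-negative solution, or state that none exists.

gcd(43, 65) = 1, so a unique solution mod 65 exists.
43⁻¹ ≡ 62 (mod 65).
x ≡ 62·2 ≡ 59 (mod 65).

59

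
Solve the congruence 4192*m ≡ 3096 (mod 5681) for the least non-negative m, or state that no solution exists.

2310

gcd(4192, 5681) = 1, so a unique solution mod 5681 exists.
4192⁻¹ ≡ 4834 (mod 5681).
m ≡ 4834*3096 ≡ 2310 (mod 5681).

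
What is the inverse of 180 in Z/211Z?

34

Apply the Euclidean algorithm and back-substitute:
211 = 1×180 + 31
180 = 5×31 + 25
31 = 1×25 + 6
25 = 4×6 + 1
6 = 6×1 + 0
gcd(180, 211) = 1, so the inverse exists.
Back-substitute for 1:
1 = 1×25 − 4×6
  = −4×31 + 5×25
  = 5×180 − 29×31
  = −29×211 + 34×180
So 180⁻¹ ≡ 34 (mod 211).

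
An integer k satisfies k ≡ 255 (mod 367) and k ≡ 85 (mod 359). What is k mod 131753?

367⁻¹ mod 359: 367*45 ≡ 1 (mod 359), so 367⁻¹ ≡ 45.
k = 255 + 367*((85 − 255)*45 mod 359) = 255 + 367*248 = 91271.
Check: 91271 mod 367 = 255, 91271 mod 359 = 85. ✓

91271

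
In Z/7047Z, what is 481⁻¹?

3985

Apply the Euclidean algorithm and back-substitute:
7047 = 14·481 + 313
481 = 1·313 + 168
313 = 1·168 + 145
168 = 1·145 + 23
145 = 6·23 + 7
23 = 3·7 + 2
7 = 3·2 + 1
2 = 2·1 + 0
gcd(481, 7047) = 1, so the inverse exists.
Back-substitute for 1:
1 = 1·7 − 3·2
  = −3·23 + 10·7
  = 10·145 − 63·23
  = −63·168 + 73·145
  = 73·313 − 136·168
  = −136·481 + 209·313
  = 209·7047 − 3062·481
So 481⁻¹ ≡ −3062 ≡ 3985 (mod 7047).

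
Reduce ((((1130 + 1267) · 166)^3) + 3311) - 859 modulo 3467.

1130 + 1267 = 2397
2397 · 166 = 397902 ≡ 2664 (mod 3467)
(2664)^3 ≡ 955 (mod 3467)
955 + 3311 = 4266 ≡ 799 (mod 3467)
799 - 859 = -60 ≡ 3407 (mod 3467)

3407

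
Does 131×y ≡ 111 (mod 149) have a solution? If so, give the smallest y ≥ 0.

gcd(131, 149) = 1, so a unique solution mod 149 exists.
131⁻¹ ≡ 91 (mod 149).
y ≡ 91×111 ≡ 118 (mod 149).

118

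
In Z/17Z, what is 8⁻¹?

Apply the Euclidean algorithm and back-substitute:
17 = 2·8 + 1
8 = 8·1 + 0
gcd(8, 17) = 1, so the inverse exists.
Back-substitute for 1:
1 = 1·17 − 2·8
So 8⁻¹ ≡ −2 ≡ 15 (mod 17).

15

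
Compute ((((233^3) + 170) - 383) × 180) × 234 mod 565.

(233)^3 ≡ 117 (mod 565)
117 + 170 = 287
287 - 383 = -96 ≡ 469 (mod 565)
469 × 180 = 84420 ≡ 235 (mod 565)
235 × 234 = 54990 ≡ 185 (mod 565)

185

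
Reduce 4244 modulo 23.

4244 = 184·23 + 12, so 4244 ≡ 12 (mod 23).

12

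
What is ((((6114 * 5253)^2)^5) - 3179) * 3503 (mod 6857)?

6114 * 5253 = 32116842 ≡ 5511 (mod 6857)
(5511)^2 ≡ 1468 (mod 6857)
(1468)^5 ≡ 3647 (mod 6857)
3647 - 3179 = 468
468 * 3503 = 1639404 ≡ 581 (mod 6857)

581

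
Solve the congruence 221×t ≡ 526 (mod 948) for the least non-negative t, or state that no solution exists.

530

gcd(221, 948) = 1, so a unique solution mod 948 exists.
221⁻¹ ≡ 785 (mod 948).
t ≡ 785×526 ≡ 530 (mod 948).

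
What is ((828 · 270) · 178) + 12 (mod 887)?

211

828 · 270 = 223560 ≡ 36 (mod 887)
36 · 178 = 6408 ≡ 199 (mod 887)
199 + 12 = 211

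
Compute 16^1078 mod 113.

Compute successive squares:
1078 in binary is 10000110110, i.e. 1078 = 1024 + 32 + 16 + 4 + 2.
16^1 ≡ 16 (mod 113)
16^2 ≡ 16^2 = 256 ≡ 30 (mod 113)
16^4 ≡ 30^2 = 900 ≡ 109 (mod 113)
16^8 ≡ 109^2 = 11881 ≡ 16 (mod 113)
16^16 ≡ 16^2 = 256 ≡ 30 (mod 113)
16^32 ≡ 30^2 = 900 ≡ 109 (mod 113)
16^64 ≡ 109^2 = 11881 ≡ 16 (mod 113)
16^128 ≡ 16^2 = 256 ≡ 30 (mod 113)
16^256 ≡ 30^2 = 900 ≡ 109 (mod 113)
16^512 ≡ 109^2 = 11881 ≡ 16 (mod 113)
16^1024 ≡ 16^2 = 256 ≡ 30 (mod 113)
16^1078 = 16^1024 * 16^32 * 16^16 * 16^4 * 16^2 ≡ 30 * 109 * 30 * 109 * 30 (mod 113).
Accumulate the product:
30 * 109 = 3270 ≡ 106
106 * 30 = 3180 ≡ 16
16 * 109 = 1744 ≡ 49
49 * 30 = 1470 ≡ 1

1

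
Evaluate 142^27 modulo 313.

Compute successive squares:
27 in binary is 11011, i.e. 27 = 16 + 8 + 2 + 1.
142^1 ≡ 142 (mod 313)
142^2 ≡ 142^2 = 20164 ≡ 132 (mod 313)
142^4 ≡ 132^2 = 17424 ≡ 209 (mod 313)
142^8 ≡ 209^2 = 43681 ≡ 174 (mod 313)
142^16 ≡ 174^2 = 30276 ≡ 228 (mod 313)
142^27 = 142^16 * 142^8 * 142^2 * 142^1 ≡ 228 * 174 * 132 * 142 (mod 313).
Accumulate the product:
228 * 174 = 39672 ≡ 234
234 * 132 = 30888 ≡ 214
214 * 142 = 30388 ≡ 27

27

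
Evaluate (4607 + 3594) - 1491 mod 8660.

4607 + 3594 = 8201
8201 - 1491 = 6710

6710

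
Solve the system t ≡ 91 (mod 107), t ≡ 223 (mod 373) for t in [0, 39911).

107⁻¹ mod 373: 107·251 ≡ 1 (mod 373), so 107⁻¹ ≡ 251.
t = 91 + 107·((223 − 91)·251 mod 373) = 91 + 107·308 = 33047.

33047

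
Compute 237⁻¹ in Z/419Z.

Run the extended Euclidean algorithm:
419 = 1*237 + 182
237 = 1*182 + 55
182 = 3*55 + 17
55 = 3*17 + 4
17 = 4*4 + 1
4 = 4*1 + 0
gcd(237, 419) = 1, so the inverse exists.
Back-substitute for 1:
1 = 1*17 − 4*4
  = −4*55 + 13*17
  = 13*182 − 43*55
  = −43*237 + 56*182
  = 56*419 − 99*237
So 237⁻¹ ≡ −99 ≡ 320 (mod 419).

320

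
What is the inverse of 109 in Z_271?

92

271 = 2*109 + 53
109 = 2*53 + 3
53 = 17*3 + 2
3 = 1*2 + 1
2 = 2*1 + 0
gcd(109, 271) = 1, so the inverse exists.
Back-substitute for 1:
1 = 1*3 − 1*2
  = −1*53 + 18*3
  = 18*109 − 37*53
  = −37*271 + 92*109
So 109⁻¹ ≡ 92 (mod 271).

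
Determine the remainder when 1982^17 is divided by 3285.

Using repeated squaring:
17 in binary is 10001, i.e. 17 = 16 + 1.
1982^1 ≡ 1982 (mod 3285)
1982^2 ≡ 1982^2 = 3928324 ≡ 2749 (mod 3285)
1982^4 ≡ 2749^2 = 7557001 ≡ 1501 (mod 3285)
1982^8 ≡ 1501^2 = 2253001 ≡ 2776 (mod 3285)
1982^16 ≡ 2776^2 = 7706176 ≡ 2851 (mod 3285)
1982^17 = 1982^16 × 1982^1 ≡ 2851 × 1982 (mod 3285).
2851 × 1982 = 5650682 ≡ 482 (mod 3285).

482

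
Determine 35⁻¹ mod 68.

35

By the extended Euclidean algorithm:
68 = 1*35 + 33
35 = 1*33 + 2
33 = 16*2 + 1
2 = 2*1 + 0
gcd(35, 68) = 1, so the inverse exists.
Bézout: 1 = 17*68 − 33*35.
So 35⁻¹ ≡ −33 ≡ 35 (mod 68).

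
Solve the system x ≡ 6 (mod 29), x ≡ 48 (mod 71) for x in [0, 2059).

29⁻¹ mod 71: 29×49 ≡ 1 (mod 71), so 29⁻¹ ≡ 49.
x = 6 + 29×((48 − 6)×49 mod 71) = 6 + 29×70 = 2036.

2036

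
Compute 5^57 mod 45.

35

57 in binary is 111001, i.e. 57 = 32 + 16 + 8 + 1.
5^1 ≡ 5 (mod 45)
5^2 ≡ 5^2 = 25 (mod 45)
5^4 ≡ 25^2 = 625 ≡ 40 (mod 45)
5^8 ≡ 40^2 = 1600 ≡ 25 (mod 45)
5^16 ≡ 25^2 = 625 ≡ 40 (mod 45)
5^32 ≡ 40^2 = 1600 ≡ 25 (mod 45)
5^57 = 5^32 × 5^16 × 5^8 × 5^1 ≡ 25 × 40 × 25 × 5 (mod 45).
Accumulate the product:
25 × 40 = 1000 ≡ 10
10 × 25 = 250 ≡ 25
25 × 5 = 125 ≡ 35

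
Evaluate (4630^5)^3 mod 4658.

156

(4630)^5 ≡ 942 (mod 4658)
(942)^3 ≡ 156 (mod 4658)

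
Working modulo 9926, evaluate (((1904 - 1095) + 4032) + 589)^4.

1904 - 1095 = 809
809 + 4032 = 4841
4841 + 589 = 5430
(5430)^4 ≡ 5644 (mod 9926)

5644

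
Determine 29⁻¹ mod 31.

31 = 1×29 + 2
29 = 14×2 + 1
2 = 2×1 + 0
gcd(29, 31) = 1, so the inverse exists.
Back-substitute for 1:
1 = 1×29 − 14×2
  = −14×31 + 15×29
So 29⁻¹ ≡ 15 (mod 31).

15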